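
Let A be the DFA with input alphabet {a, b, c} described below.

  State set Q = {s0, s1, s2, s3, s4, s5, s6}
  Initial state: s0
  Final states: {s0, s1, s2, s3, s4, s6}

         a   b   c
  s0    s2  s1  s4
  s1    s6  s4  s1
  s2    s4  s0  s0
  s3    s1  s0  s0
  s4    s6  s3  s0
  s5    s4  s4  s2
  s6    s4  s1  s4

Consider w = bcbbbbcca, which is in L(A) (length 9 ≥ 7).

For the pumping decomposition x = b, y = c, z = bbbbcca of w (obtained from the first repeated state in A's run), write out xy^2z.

bccbbbbcca

xy^2z = b·c·c·bbbbcca = bccbbbbcca.
Reading y = c takes A from s1 back to s1, so after x·y·y the machine is still in s1, and z then leads to the accepting state s6. Hence bccbbbbcca ∈ L(A).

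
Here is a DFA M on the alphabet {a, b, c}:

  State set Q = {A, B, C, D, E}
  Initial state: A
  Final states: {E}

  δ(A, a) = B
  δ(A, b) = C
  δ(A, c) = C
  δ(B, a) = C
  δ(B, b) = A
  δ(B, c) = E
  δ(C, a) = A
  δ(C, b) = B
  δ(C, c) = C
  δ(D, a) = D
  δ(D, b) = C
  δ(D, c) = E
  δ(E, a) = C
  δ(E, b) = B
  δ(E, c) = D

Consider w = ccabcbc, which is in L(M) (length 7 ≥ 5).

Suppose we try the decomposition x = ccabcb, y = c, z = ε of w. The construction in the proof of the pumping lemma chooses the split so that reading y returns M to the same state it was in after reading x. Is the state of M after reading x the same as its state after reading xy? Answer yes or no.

State sequence: A -c-> C -c-> C -a-> A -b-> C -c-> C -b-> B -c-> E

After x (step 6): B. After xy (step 7): E.
They differ (B ≠ E), so y is not a cycle from the state after x; this split is not the one the pumping-lemma construction produces, and pumping y need not keep the string in L(M).

no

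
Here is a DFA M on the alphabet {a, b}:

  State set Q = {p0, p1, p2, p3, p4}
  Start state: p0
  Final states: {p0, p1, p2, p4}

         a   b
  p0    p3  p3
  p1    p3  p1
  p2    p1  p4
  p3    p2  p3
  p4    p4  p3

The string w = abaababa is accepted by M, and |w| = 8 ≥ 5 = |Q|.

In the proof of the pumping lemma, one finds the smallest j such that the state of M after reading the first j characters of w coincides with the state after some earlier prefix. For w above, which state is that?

State sequence: p0 -a-> p3 -b-> p3 -a-> p2 -a-> p1 -b-> p1 -a-> p3 -b-> p3 -a-> p2
First repeat at step 2: p3 was already visited.

The earliest repeat is at step j = 2: M is in p3, which it already visited at step i = 1.
With |Q| = 5, pigeonhole forces a state repeat no later than step 5; the substring read between the first and second visits to that state can be pumped.

p3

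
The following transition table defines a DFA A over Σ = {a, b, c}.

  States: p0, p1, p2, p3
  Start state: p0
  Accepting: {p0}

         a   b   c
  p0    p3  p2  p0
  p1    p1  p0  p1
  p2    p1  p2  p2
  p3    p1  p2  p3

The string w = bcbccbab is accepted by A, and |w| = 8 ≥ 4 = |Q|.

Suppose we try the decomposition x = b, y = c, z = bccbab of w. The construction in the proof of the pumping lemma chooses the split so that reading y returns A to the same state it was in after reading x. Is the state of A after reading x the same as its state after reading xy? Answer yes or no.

State sequence: p0 -b-> p2 -c-> p2

After x (step 1): p2. After xy (step 2): p2.
They match, so y = c drives A around a cycle from p2 back to itself; pumping y any number of times keeps A in p2 before reading z, and xyⁱz ∈ L(A) for every i ≥ 0.

yes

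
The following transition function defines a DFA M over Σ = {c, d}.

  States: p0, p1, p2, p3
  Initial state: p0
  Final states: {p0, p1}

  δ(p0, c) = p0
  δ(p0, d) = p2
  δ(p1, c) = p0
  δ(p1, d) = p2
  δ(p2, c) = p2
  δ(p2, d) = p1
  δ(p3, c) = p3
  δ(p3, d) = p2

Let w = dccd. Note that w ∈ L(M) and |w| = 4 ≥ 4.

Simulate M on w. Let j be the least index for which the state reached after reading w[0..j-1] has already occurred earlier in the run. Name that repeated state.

p2

State sequence: p0 -d-> p2 -c-> p2 -c-> p2 -d-> p1
First repeat at step 2: p2 was already visited.

The earliest repeat is at step j = 2: M is in p2, which it already visited at step i = 1.
The DFA has 4 states, so the proof of the pumping lemma guarantees a repeated state among the first 4+1 visited; the segment between the two visits is the pumpable y.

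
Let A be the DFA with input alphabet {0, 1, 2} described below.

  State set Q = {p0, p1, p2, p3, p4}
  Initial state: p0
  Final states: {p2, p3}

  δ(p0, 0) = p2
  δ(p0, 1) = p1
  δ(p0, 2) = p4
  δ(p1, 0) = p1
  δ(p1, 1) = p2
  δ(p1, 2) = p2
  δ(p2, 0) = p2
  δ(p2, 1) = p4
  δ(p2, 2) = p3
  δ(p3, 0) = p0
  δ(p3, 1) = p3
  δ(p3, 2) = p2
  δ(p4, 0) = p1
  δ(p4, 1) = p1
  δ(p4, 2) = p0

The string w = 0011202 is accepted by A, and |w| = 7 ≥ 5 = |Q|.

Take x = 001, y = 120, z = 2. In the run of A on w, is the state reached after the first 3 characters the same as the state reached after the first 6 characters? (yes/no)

Run of A on the first 6 characters of w = 0 0 1 1 2 0:
  step 0: p0  (start)
  step 1: p2  (read 0: p0→p2)
  step 2: p2  (read 0: p2→p2)
  step 3: p4  (read 1: p2→p4)
  step 4: p1  (read 1: p4→p1)
  step 5: p2  (read 2: p1→p2)
  step 6: p2  (read 0: p2→p2)

After x (step 3): p4. After xy (step 6): p2.
They differ (p4 ≠ p2), so y is not a cycle from the state after x; this split is not the one the pumping-lemma construction produces, and pumping y need not keep the string in L(A).

no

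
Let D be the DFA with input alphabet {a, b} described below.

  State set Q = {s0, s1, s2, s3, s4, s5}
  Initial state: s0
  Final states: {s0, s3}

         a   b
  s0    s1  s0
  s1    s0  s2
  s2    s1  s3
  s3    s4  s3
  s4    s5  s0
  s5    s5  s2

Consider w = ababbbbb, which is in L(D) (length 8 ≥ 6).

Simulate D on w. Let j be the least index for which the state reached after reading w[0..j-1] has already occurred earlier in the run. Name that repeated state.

s1

State sequence: s0 -a-> s1 -b-> s2 -a-> s1 -b-> s2 -b-> s3 -b-> s3 -b-> s3 -b-> s3
First repeat at step 3: s1 was already visited.

The earliest repeat is at step j = 3: D is in s1, which it already visited at step i = 1.
Pumping length from the standard proof: p = 6 (the number of states). The repeated state found above gives |xy| = j ≤ 6 and |y| = j − i ≥ 1.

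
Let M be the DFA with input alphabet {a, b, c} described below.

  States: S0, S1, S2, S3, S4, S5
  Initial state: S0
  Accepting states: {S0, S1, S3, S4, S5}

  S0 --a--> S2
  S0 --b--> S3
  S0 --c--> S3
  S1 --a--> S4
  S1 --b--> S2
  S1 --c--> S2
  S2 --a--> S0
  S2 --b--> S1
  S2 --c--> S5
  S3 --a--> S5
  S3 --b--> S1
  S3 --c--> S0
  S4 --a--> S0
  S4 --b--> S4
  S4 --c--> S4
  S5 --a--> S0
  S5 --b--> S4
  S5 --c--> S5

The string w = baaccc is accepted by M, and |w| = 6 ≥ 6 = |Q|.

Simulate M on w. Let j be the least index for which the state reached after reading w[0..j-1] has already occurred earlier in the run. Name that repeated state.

Run of M on w = b a a c c c:
  step 0: S0  (start)
  step 1: S3  (read b: S0→S3)
  step 2: S5  (read a: S3→S5)
  step 3: S0  (read a: S5→S0)   ← first repeat (S0 seen earlier)
  step 4: S3  (read c: S0→S3)
  step 5: S0  (read c: S3→S0)
  step 6: S3  (read c: S0→S3)

The earliest repeat is at step j = 3: M is in S0, which it already visited at step i = 0.
Since M has 6 states, any run of length ≥ 6 visits 6+1 states, so by pigeonhole some state repeats within the first 6 steps — that repeat gives the pumpable loop.

S0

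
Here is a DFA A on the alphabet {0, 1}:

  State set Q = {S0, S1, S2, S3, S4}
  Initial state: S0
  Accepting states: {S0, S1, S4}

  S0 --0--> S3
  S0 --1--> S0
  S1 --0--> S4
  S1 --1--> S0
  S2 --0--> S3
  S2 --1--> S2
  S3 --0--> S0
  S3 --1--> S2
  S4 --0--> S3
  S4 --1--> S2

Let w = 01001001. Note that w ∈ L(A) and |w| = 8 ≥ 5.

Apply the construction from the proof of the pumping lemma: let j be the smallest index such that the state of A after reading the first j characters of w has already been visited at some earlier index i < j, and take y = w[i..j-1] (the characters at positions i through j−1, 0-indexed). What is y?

10

State sequence: S0 -0-> S3 -1-> S2 -0-> S3 -0-> S0 -1-> S0 -0-> S3 -0-> S0 -1-> S0
First repeat at step 3: S3 was already visited.

So i = 1, j = 3, giving x = w[0:1] = 0, y = w[1:3] = 10, z = w[3:8] = 01001.
Check: |xy| = 3 ≤ 5 and |y| = 2 ≥ 1. Reading y takes A from S3 back to S3, so every xyⁱz is accepted.
With |Q| = 5, pigeonhole forces a state repeat no later than step 5; the substring read between the first and second visits to that state can be pumped.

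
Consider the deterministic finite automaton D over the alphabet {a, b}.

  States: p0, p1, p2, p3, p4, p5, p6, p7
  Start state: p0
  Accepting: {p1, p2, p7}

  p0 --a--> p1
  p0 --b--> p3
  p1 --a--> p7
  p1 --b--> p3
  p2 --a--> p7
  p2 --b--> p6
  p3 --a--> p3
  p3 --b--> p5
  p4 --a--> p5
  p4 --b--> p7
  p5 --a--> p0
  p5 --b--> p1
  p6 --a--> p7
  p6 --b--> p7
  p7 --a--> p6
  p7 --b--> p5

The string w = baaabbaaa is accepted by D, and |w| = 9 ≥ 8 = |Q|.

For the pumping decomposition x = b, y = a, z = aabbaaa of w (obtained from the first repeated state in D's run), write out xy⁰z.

baabbaaa

xy⁰z = xz = b·aabbaaa = baabbaaa.
Reading y = a takes D from p3 back to p3, so after x the machine is still in p3, and z then leads to the accepting state p7. Hence baabbaaa ∈ L(D).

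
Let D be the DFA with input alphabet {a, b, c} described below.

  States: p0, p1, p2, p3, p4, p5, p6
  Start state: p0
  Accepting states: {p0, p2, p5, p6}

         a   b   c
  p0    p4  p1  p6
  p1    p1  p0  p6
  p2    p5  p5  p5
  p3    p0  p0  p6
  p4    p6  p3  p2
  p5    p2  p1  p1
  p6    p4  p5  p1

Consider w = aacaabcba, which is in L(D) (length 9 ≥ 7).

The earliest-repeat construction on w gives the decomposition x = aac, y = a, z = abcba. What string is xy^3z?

aacaaaabcba

xy^3z = aac·a·a·a·abcba = aacaaaabcba.
Reading y = a takes D from p1 back to p1, so after x·y·y·y the machine is still in p1, and z then leads to the accepting state p2. Hence aacaaaabcba ∈ L(D).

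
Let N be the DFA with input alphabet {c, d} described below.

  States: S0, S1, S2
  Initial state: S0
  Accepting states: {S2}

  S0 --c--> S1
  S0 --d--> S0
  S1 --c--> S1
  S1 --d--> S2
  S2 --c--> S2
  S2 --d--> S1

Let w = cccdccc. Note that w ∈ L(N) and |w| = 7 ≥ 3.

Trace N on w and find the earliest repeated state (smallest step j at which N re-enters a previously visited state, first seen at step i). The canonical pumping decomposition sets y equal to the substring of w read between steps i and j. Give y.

Run of N on w = c c c d c c c:
  step 0: S0  (start)
  step 1: S1  (read c: S0→S1)
  step 2: S1  (read c: S1→S1)   ← first repeat (S1 seen earlier)
  step 3: S1  (read c: S1→S1)
  step 4: S2  (read d: S1→S2)
  step 5: S2  (read c: S2→S2)
  step 6: S2  (read c: S2→S2)
  step 7: S2  (read c: S2→S2)

So i = 1, j = 2, giving x = w[0:1] = c, y = w[1:2] = c, z = w[2:7] = cdccc.
Check: |xy| = 2 ≤ 3 and |y| = 1 ≥ 1. Reading y takes N from S1 back to S1, so every xyⁱz is accepted.
Since N has 3 states, any run of length ≥ 3 visits 3+1 states, so by pigeonhole some state repeats within the first 3 steps — that repeat gives the pumpable loop.

c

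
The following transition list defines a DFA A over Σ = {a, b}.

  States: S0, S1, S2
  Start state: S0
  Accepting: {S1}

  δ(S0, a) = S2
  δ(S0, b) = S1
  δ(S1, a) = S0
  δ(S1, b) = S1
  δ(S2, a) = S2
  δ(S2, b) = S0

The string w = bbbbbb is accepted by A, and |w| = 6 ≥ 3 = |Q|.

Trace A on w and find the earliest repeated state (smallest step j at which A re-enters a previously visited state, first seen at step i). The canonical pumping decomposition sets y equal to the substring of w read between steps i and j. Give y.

Run of A on w = b b b b b b:
  step 0: S0  (start)
  step 1: S1  (read b: S0→S1)
  step 2: S1  (read b: S1→S1)   ← first repeat (S1 seen earlier)
  step 3: S1  (read b: S1→S1)
  step 4: S1  (read b: S1→S1)
  step 5: S1  (read b: S1→S1)
  step 6: S1  (read b: S1→S1)

So i = 1, j = 2, giving x = w[0:1] = b, y = w[1:2] = b, z = w[2:6] = bbbb.
Check: |xy| = 2 ≤ 3 and |y| = 1 ≥ 1. Reading y takes A from S1 back to S1, so every xyⁱz is accepted.

b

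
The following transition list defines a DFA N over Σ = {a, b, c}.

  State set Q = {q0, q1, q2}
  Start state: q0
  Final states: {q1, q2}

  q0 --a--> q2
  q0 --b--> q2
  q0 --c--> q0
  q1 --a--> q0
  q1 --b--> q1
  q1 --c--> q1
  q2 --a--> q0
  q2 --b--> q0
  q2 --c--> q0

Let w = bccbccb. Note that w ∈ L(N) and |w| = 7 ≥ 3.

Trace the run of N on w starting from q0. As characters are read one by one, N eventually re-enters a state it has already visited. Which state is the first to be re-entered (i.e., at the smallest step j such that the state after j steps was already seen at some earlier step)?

q0

Run of N on w = b c c b c c b:
  step 0: q0  (start)
  step 1: q2  (read b: q0→q2)
  step 2: q0  (read c: q2→q0)   ← first repeat (q0 seen earlier)
  step 3: q0  (read c: q0→q0)
  step 4: q2  (read b: q0→q2)
  step 5: q0  (read c: q2→q0)
  step 6: q0  (read c: q0→q0)
  step 7: q2  (read b: q0→q2)

The earliest repeat is at step j = 2: N is in q0, which it already visited at step i = 0.
With |Q| = 3, pigeonhole forces a state repeat no later than step 3; the substring read between the first and second visits to that state can be pumped.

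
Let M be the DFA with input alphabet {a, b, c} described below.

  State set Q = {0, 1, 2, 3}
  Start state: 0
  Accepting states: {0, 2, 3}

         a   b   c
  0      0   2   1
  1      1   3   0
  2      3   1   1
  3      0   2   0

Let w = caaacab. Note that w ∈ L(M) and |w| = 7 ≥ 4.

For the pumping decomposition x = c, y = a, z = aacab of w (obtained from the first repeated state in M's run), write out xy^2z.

caaaacab

xy^2z = c·a·a·aacab = caaaacab.
Reading y = a takes M from 1 back to 1, so after x·y·y the machine is still in 1, and z then leads to the accepting state 2. Hence caaaacab ∈ L(M).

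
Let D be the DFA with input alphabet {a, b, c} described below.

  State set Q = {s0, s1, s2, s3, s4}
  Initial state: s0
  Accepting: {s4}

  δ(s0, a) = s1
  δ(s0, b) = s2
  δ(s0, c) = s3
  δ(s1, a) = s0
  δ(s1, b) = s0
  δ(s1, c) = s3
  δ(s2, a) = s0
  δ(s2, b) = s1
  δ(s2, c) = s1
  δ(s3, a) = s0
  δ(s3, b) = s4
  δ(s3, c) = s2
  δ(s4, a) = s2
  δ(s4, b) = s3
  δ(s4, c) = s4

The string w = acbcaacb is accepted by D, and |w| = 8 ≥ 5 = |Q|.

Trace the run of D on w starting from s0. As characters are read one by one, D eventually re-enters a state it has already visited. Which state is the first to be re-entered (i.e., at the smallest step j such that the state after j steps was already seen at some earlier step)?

s4

State sequence: s0 -a-> s1 -c-> s3 -b-> s4 -c-> s4 -a-> s2 -a-> s0 -c-> s3 -b-> s4
First repeat at step 4: s4 was already visited.

The earliest repeat is at step j = 4: D is in s4, which it already visited at step i = 3.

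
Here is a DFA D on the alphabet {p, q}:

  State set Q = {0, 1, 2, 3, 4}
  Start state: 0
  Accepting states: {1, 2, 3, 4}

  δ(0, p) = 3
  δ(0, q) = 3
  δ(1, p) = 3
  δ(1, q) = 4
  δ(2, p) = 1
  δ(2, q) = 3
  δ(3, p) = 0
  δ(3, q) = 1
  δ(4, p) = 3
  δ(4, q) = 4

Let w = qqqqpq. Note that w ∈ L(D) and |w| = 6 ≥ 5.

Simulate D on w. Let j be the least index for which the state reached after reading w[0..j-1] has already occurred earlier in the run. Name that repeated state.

Run of D on w = q q q q p q:
  step 0: 0  (start)
  step 1: 3  (read q: 0→3)
  step 2: 1  (read q: 3→1)
  step 3: 4  (read q: 1→4)
  step 4: 4  (read q: 4→4)   ← first repeat (4 seen earlier)
  step 5: 3  (read p: 4→3)
  step 6: 1  (read q: 3→1)

The earliest repeat is at step j = 4: D is in 4, which it already visited at step i = 3.
Pumping length from the standard proof: p = 5 (the number of states). The repeated state found above gives |xy| = j ≤ 5 and |y| = j − i ≥ 1.

4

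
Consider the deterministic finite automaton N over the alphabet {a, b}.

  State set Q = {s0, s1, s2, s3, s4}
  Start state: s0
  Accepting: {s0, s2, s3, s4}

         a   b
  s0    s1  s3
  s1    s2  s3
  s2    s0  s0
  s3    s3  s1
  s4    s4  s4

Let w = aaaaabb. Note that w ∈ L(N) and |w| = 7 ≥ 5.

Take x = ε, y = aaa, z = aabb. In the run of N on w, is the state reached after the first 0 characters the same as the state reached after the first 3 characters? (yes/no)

yes

Run of N on the first 3 characters of w = a a a:
  step 0: s0  (start)
  step 1: s1  (read a: s0→s1)
  step 2: s2  (read a: s1→s2)
  step 3: s0  (read a: s2→s0)

After x (step 0): s0. After xy (step 3): s0.
They match, so y = aaa drives N around a cycle from s0 back to itself; pumping y any number of times keeps N in s0 before reading z, and xyⁱz ∈ L(N) for every i ≥ 0.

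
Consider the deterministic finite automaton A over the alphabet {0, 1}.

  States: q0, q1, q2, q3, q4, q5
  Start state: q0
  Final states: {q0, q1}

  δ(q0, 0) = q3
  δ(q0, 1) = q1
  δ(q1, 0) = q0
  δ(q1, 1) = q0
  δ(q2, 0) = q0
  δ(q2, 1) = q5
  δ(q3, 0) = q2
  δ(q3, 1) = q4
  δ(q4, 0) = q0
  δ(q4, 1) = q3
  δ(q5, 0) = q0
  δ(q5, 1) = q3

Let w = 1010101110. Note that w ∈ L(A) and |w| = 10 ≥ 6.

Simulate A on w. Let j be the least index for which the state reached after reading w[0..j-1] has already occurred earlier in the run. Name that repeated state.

Run of A on w = 1 0 1 0 1 0 1 1 1 0:
  step 0: q0  (start)
  step 1: q1  (read 1: q0→q1)
  step 2: q0  (read 0: q1→q0)   ← first repeat (q0 seen earlier)
  step 3: q1  (read 1: q0→q1)
  step 4: q0  (read 0: q1→q0)
  step 5: q1  (read 1: q0→q1)
  step 6: q0  (read 0: q1→q0)
  step 7: q1  (read 1: q0→q1)
  step 8: q0  (read 1: q1→q0)
  step 9: q1  (read 1: q0→q1)
  step 10: q0  (read 0: q1→q0)

The earliest repeat is at step j = 2: A is in q0, which it already visited at step i = 0.
Since A has 6 states, any run of length ≥ 6 visits 6+1 states, so by pigeonhole some state repeats within the first 6 steps — that repeat gives the pumpable loop.

q0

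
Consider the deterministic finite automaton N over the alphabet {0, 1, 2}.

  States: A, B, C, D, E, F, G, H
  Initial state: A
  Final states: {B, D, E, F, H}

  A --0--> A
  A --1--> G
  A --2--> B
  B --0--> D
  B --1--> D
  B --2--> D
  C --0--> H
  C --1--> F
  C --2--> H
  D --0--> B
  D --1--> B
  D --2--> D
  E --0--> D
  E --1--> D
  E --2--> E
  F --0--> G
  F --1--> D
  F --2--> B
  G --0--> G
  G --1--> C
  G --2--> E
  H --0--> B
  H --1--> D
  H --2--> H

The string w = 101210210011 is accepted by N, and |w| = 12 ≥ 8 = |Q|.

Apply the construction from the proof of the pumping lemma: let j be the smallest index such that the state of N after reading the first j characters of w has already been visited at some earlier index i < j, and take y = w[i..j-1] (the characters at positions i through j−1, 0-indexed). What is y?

0

State sequence: A -1-> G -0-> G -1-> C -2-> H -1-> D -0-> B -2-> D -1-> B -0-> D -0-> B -1-> D -1-> B
First repeat at step 2: G was already visited.

So i = 1, j = 2, giving x = w[0:1] = 1, y = w[1:2] = 0, z = w[2:12] = 1210210011.
Check: |xy| = 2 ≤ 8 and |y| = 1 ≥ 1. Reading y takes N from G back to G, so every xyⁱz is accepted.
Pumping length from the standard proof: p = 8 (the number of states). The repeated state found above gives |xy| = j ≤ 8 and |y| = j − i ≥ 1.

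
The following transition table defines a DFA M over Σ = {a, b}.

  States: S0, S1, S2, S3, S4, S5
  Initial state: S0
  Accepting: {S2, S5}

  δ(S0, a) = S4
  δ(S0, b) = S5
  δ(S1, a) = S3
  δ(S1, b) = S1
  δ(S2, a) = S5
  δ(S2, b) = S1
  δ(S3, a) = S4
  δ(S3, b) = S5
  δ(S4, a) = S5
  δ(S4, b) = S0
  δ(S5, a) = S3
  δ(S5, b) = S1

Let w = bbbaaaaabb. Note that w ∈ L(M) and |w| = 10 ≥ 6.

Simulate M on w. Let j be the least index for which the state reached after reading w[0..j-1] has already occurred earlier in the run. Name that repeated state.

Run of M on w = b b b a a a a a b b:
  step 0: S0  (start)
  step 1: S5  (read b: S0→S5)
  step 2: S1  (read b: S5→S1)
  step 3: S1  (read b: S1→S1)   ← first repeat (S1 seen earlier)
  step 4: S3  (read a: S1→S3)
  step 5: S4  (read a: S3→S4)
  step 6: S5  (read a: S4→S5)
  step 7: S3  (read a: S5→S3)
  step 8: S4  (read a: S3→S4)
  step 9: S0  (read b: S4→S0)
  step 10: S5  (read b: S0→S5)

The earliest repeat is at step j = 3: M is in S1, which it already visited at step i = 2.
The DFA has 6 states, so the proof of the pumping lemma guarantees a repeated state among the first 6+1 visited; the segment between the two visits is the pumpable y.

S1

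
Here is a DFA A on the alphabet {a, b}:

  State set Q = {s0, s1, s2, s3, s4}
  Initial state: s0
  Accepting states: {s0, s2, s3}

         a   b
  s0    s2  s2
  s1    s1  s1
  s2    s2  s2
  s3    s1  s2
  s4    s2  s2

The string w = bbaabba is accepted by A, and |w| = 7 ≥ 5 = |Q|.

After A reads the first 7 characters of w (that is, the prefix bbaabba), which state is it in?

Run of A on the first 7 characters of w = b b a a b b a:
  step 0: s0  (start)
  step 1: s2  (read b: s0→s2)
  step 2: s2  (read b: s2→s2)
  step 3: s2  (read a: s2→s2)
  step 4: s2  (read a: s2→s2)
  step 5: s2  (read b: s2→s2)
  step 6: s2  (read b: s2→s2)
  step 7: s2  (read a: s2→s2)

After reading 7 characters, A is in state s2.
(This kind of state-tracing is the core of the pumping-lemma construction: with 5 states, pigeonhole forces a repeat within the first 5 steps.)

s2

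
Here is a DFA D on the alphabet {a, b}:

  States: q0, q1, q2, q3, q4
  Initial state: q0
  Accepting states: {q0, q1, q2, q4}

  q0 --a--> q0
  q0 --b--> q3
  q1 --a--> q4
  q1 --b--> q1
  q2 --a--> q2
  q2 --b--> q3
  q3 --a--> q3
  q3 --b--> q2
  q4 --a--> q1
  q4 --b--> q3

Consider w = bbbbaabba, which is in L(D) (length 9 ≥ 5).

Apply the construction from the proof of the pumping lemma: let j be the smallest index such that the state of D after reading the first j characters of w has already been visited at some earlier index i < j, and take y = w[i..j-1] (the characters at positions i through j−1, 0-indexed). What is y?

bb

State sequence: q0 -b-> q3 -b-> q2 -b-> q3 -b-> q2 -a-> q2 -a-> q2 -b-> q3 -b-> q2 -a-> q2
First repeat at step 3: q3 was already visited.

So i = 1, j = 3, giving x = w[0:1] = b, y = w[1:3] = bb, z = w[3:9] = baabba.
Check: |xy| = 3 ≤ 5 and |y| = 2 ≥ 1. Reading y takes D from q3 back to q3, so every xyⁱz is accepted.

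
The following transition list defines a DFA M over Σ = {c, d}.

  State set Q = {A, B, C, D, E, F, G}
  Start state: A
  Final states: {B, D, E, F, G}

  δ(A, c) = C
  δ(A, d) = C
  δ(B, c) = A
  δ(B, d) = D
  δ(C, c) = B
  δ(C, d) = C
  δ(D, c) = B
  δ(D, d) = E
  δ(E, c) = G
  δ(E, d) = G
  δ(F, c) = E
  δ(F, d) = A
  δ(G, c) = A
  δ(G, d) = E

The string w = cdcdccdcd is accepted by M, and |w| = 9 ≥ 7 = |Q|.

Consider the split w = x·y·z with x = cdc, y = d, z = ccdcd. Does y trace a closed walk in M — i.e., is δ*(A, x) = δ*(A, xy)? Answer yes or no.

State sequence: A -c-> C -d-> C -c-> B -d-> D

After x (step 3): B. After xy (step 4): D.
They differ (B ≠ D), so y is not a cycle from the state after x; this split is not the one the pumping-lemma construction produces, and pumping y need not keep the string in L(M).

no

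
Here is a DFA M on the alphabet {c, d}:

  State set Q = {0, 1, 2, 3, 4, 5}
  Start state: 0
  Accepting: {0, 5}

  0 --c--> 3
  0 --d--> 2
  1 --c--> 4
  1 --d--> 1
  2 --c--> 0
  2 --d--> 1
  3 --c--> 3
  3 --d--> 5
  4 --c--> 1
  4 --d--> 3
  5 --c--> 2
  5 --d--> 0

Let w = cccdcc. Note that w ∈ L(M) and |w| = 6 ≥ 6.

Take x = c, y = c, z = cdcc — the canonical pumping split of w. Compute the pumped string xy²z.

xy^2z = c·c·c·cdcc = ccccdcc.
Reading y = c takes M from 3 back to 3, so after x·y·y the machine is still in 3, and z then leads to the accepting state 0. Hence ccccdcc ∈ L(M).

ccccdcc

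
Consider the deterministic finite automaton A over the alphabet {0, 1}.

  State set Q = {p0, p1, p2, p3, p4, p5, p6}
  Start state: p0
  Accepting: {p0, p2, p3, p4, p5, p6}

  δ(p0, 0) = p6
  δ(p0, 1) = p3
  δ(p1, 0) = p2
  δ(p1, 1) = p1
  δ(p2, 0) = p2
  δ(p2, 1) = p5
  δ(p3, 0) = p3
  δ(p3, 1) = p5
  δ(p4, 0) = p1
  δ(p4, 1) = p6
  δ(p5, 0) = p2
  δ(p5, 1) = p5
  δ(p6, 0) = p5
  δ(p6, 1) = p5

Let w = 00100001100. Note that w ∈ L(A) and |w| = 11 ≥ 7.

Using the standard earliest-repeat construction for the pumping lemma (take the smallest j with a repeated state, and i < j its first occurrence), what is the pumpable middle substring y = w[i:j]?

1

State sequence: p0 -0-> p6 -0-> p5 -1-> p5 -0-> p2 -0-> p2 -0-> p2 -0-> p2 -1-> p5 -1-> p5 -0-> p2 -0-> p2
First repeat at step 3: p5 was already visited.

So i = 2, j = 3, giving x = w[0:2] = 00, y = w[2:3] = 1, z = w[3:11] = 00001100.
Check: |xy| = 3 ≤ 7 and |y| = 1 ≥ 1. Reading y takes A from p5 back to p5, so every xyⁱz is accepted.
Since A has 7 states, any run of length ≥ 7 visits 7+1 states, so by pigeonhole some state repeats within the first 7 steps — that repeat gives the pumpable loop.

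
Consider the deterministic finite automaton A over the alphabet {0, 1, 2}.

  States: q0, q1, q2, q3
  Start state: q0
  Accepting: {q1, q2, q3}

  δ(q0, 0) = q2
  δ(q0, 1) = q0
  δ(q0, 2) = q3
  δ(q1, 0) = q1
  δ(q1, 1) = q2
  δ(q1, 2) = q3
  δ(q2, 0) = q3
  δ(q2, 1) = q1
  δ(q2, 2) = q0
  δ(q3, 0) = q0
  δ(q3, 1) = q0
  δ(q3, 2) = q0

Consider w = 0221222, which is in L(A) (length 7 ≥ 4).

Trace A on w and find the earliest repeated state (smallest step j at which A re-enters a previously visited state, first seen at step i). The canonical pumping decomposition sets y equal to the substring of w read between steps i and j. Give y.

02

Run of A on w = 0 2 2 1 2 2 2:
  step 0: q0  (start)
  step 1: q2  (read 0: q0→q2)
  step 2: q0  (read 2: q2→q0)   ← first repeat (q0 seen earlier)
  step 3: q3  (read 2: q0→q3)
  step 4: q0  (read 1: q3→q0)
  step 5: q3  (read 2: q0→q3)
  step 6: q0  (read 2: q3→q0)
  step 7: q3  (read 2: q0→q3)

So i = 0, j = 2, giving x = w[0:0] = ε, y = w[0:2] = 02, z = w[2:7] = 21222.
Check: |xy| = 2 ≤ 4 and |y| = 2 ≥ 1. Reading y takes A from q0 back to q0, so every xyⁱz is accepted.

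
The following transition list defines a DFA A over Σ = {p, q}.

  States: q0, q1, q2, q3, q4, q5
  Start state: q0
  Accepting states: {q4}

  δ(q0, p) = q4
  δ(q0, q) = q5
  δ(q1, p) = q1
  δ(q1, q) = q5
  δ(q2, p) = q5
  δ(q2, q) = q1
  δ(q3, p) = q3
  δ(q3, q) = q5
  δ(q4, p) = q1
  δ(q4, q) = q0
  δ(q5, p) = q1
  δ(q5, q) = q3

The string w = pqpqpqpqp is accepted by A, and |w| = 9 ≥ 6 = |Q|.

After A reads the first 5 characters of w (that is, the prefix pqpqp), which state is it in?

Run of A on the first 5 characters of w = p q p q p:
  step 0: q0  (start)
  step 1: q4  (read p: q0→q4)
  step 2: q0  (read q: q4→q0)
  step 3: q4  (read p: q0→q4)
  step 4: q0  (read q: q4→q0)
  step 5: q4  (read p: q0→q4)

After reading 5 characters, A is in state q4.

q4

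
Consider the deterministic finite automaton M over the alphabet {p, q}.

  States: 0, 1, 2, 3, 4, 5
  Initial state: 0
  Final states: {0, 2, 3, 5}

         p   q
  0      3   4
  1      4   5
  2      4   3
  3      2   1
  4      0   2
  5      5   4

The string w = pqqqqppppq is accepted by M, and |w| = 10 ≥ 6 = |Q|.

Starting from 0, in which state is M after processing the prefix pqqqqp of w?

4

State sequence: 0 -p-> 3 -q-> 1 -q-> 5 -q-> 4 -q-> 2 -p-> 4

After reading 6 characters, M is in state 4.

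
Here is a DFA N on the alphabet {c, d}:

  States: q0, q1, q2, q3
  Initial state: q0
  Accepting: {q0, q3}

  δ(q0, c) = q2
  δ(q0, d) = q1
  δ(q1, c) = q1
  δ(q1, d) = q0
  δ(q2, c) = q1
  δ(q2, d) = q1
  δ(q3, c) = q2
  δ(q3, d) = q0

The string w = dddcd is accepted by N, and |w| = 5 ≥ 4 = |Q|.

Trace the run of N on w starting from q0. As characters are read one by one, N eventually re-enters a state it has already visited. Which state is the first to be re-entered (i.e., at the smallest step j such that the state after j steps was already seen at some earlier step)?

q0

State sequence: q0 -d-> q1 -d-> q0 -d-> q1 -c-> q1 -d-> q0
First repeat at step 2: q0 was already visited.

The earliest repeat is at step j = 2: N is in q0, which it already visited at step i = 0.
With |Q| = 4, pigeonhole forces a state repeat no later than step 4; the substring read between the first and second visits to that state can be pumped.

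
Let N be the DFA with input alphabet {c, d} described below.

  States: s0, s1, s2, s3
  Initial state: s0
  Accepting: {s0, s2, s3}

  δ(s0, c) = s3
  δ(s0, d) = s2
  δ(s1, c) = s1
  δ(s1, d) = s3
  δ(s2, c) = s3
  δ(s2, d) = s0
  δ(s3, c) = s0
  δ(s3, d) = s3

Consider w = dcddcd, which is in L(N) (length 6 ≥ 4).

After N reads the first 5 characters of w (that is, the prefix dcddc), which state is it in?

s0

Run of N on the first 5 characters of w = d c d d c:
  step 0: s0  (start)
  step 1: s2  (read d: s0→s2)
  step 2: s3  (read c: s2→s3)
  step 3: s3  (read d: s3→s3)
  step 4: s3  (read d: s3→s3)
  step 5: s0  (read c: s3→s0)

After reading 5 characters, N is in state s0.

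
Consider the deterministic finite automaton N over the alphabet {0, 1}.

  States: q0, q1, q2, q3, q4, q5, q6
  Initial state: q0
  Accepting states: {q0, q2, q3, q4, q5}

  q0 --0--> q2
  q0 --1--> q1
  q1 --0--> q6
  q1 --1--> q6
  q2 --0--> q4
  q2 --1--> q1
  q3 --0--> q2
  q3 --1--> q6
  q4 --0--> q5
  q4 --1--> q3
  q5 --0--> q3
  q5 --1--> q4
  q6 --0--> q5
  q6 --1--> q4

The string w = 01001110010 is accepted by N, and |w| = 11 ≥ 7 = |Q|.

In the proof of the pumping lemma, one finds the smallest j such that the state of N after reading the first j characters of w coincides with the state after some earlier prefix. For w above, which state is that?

State sequence: q0 -0-> q2 -1-> q1 -0-> q6 -0-> q5 -1-> q4 -1-> q3 -1-> q6 -0-> q5 -0-> q3 -1-> q6 -0-> q5
First repeat at step 7: q6 was already visited.

The earliest repeat is at step j = 7: N is in q6, which it already visited at step i = 3.

q6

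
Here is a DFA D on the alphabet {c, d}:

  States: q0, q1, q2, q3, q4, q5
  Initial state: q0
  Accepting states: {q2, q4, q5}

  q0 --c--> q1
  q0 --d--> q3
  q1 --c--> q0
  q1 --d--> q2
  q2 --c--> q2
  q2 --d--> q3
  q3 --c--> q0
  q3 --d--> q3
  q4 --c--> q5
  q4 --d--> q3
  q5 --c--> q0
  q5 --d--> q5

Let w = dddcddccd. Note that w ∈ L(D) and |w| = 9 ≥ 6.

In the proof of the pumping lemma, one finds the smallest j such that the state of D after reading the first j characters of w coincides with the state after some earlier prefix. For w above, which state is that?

State sequence: q0 -d-> q3 -d-> q3 -d-> q3 -c-> q0 -d-> q3 -d-> q3 -c-> q0 -c-> q1 -d-> q2
First repeat at step 2: q3 was already visited.

The earliest repeat is at step j = 2: D is in q3, which it already visited at step i = 1.
The DFA has 6 states, so the proof of the pumping lemma guarantees a repeated state among the first 6+1 visited; the segment between the two visits is the pumpable y.

q3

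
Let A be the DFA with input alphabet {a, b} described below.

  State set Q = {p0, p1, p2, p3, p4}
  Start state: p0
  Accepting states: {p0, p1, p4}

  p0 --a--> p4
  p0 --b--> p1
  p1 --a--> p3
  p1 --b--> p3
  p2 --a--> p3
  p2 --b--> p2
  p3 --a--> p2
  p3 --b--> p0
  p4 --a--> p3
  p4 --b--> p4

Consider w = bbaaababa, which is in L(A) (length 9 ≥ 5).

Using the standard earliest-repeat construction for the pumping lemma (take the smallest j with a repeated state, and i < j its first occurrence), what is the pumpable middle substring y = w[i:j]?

State sequence: p0 -b-> p1 -b-> p3 -a-> p2 -a-> p3 -a-> p2 -b-> p2 -a-> p3 -b-> p0 -a-> p4
First repeat at step 4: p3 was already visited.

So i = 2, j = 4, giving x = w[0:2] = bb, y = w[2:4] = aa, z = w[4:9] = ababa.
Check: |xy| = 4 ≤ 5 and |y| = 2 ≥ 1. Reading y takes A from p3 back to p3, so every xyⁱz is accepted.

aa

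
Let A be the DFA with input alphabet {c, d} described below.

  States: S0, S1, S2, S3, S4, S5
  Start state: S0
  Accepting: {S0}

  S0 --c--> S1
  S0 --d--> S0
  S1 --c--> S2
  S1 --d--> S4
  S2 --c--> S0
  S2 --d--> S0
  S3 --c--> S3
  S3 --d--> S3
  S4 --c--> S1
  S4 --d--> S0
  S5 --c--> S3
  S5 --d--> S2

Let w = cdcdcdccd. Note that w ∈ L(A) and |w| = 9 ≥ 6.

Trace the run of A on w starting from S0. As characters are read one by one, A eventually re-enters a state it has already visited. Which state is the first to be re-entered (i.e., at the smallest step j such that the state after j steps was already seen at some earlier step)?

S1

Run of A on w = c d c d c d c c d:
  step 0: S0  (start)
  step 1: S1  (read c: S0→S1)
  step 2: S4  (read d: S1→S4)
  step 3: S1  (read c: S4→S1)   ← first repeat (S1 seen earlier)
  step 4: S4  (read d: S1→S4)
  step 5: S1  (read c: S4→S1)
  step 6: S4  (read d: S1→S4)
  step 7: S1  (read c: S4→S1)
  step 8: S2  (read c: S1→S2)
  step 9: S0  (read d: S2→S0)

The earliest repeat is at step j = 3: A is in S1, which it already visited at step i = 1.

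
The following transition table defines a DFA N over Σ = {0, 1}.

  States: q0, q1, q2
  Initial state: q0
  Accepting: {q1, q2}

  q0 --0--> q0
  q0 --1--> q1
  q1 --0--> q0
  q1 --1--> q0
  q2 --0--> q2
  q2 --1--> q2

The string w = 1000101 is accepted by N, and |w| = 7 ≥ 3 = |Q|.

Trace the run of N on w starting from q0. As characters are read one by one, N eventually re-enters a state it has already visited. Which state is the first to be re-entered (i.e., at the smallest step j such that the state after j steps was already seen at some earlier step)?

q0

State sequence: q0 -1-> q1 -0-> q0 -0-> q0 -0-> q0 -1-> q1 -0-> q0 -1-> q1
First repeat at step 2: q0 was already visited.

The earliest repeat is at step j = 2: N is in q0, which it already visited at step i = 0.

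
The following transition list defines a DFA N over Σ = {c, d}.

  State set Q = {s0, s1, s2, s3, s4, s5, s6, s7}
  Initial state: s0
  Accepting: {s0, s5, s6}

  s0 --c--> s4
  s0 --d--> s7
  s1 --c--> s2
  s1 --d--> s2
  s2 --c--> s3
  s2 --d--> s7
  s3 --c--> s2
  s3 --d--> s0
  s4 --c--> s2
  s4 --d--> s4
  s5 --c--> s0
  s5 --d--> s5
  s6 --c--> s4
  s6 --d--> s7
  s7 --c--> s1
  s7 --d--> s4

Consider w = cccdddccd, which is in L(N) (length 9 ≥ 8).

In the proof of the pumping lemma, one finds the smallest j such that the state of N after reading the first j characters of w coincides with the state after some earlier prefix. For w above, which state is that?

s0

State sequence: s0 -c-> s4 -c-> s2 -c-> s3 -d-> s0 -d-> s7 -d-> s4 -c-> s2 -c-> s3 -d-> s0
First repeat at step 4: s0 was already visited.

The earliest repeat is at step j = 4: N is in s0, which it already visited at step i = 0.
With |Q| = 8, pigeonhole forces a state repeat no later than step 8; the substring read between the first and second visits to that state can be pumped.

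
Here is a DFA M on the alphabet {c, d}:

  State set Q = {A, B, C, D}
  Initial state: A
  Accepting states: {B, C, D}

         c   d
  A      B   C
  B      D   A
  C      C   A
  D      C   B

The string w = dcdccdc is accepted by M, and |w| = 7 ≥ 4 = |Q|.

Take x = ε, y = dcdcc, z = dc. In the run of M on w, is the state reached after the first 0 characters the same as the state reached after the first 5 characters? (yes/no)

Run of M on the first 5 characters of w = d c d c c:
  step 0: A  (start)
  step 1: C  (read d: A→C)
  step 2: C  (read c: C→C)
  step 3: A  (read d: C→A)
  step 4: B  (read c: A→B)
  step 5: D  (read c: B→D)

After x (step 0): A. After xy (step 5): D.
They differ (A ≠ D), so y is not a cycle from the state after x; this split is not the one the pumping-lemma construction produces, and pumping y need not keep the string in L(M).

no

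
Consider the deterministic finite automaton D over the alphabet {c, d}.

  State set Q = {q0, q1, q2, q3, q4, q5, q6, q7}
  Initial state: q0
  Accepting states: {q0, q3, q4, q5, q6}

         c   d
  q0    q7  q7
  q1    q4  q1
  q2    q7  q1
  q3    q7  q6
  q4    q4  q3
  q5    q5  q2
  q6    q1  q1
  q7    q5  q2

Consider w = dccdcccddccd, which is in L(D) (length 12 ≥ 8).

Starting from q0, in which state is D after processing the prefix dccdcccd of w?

q2

State sequence: q0 -d-> q7 -c-> q5 -c-> q5 -d-> q2 -c-> q7 -c-> q5 -c-> q5 -d-> q2

After reading 8 characters, D is in state q2.
(This kind of state-tracing is the core of the pumping-lemma construction: with 8 states, pigeonhole forces a repeat within the first 8 steps.)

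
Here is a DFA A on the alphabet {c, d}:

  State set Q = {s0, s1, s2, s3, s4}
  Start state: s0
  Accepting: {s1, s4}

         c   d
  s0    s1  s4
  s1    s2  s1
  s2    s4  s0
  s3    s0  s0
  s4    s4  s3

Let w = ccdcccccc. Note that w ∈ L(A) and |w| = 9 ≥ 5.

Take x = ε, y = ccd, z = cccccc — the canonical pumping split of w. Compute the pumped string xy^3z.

xy^3z = ε·ccd·ccd·ccd·cccccc = ccdccdccdcccccc.
Reading y = ccd takes A from s0 back to s0, so after x·y·y·y the machine is still in s0, and z then leads to the accepting state s4. Hence ccdccdccdcccccc ∈ L(A).

ccdccdccdcccccc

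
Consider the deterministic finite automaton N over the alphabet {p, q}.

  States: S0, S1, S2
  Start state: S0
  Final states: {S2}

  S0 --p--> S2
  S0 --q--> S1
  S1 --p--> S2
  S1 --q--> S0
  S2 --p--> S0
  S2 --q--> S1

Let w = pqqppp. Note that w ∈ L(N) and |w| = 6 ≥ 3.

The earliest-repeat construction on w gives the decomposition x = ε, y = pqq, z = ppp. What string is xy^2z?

xy^2z = ε·pqq·pqq·ppp = pqqpqqppp.
Reading y = pqq takes N from S0 back to S0, so after x·y·y the machine is still in S0, and z then leads to the accepting state S2. Hence pqqpqqppp ∈ L(N).

pqqpqqppp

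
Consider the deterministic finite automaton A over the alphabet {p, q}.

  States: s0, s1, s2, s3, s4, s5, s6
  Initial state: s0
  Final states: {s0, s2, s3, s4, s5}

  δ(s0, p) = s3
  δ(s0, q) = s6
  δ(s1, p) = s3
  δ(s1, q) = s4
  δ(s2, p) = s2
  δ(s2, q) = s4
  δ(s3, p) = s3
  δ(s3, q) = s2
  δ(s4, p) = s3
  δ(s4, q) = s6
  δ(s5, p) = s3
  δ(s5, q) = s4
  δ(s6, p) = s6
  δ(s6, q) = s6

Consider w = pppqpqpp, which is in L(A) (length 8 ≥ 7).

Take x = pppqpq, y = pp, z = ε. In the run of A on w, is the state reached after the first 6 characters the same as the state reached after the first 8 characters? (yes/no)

no

Run of A on the first 8 characters of w = p p p q p q p p:
  step 0: s0  (start)
  step 1: s3  (read p: s0→s3)
  step 2: s3  (read p: s3→s3)
  step 3: s3  (read p: s3→s3)
  step 4: s2  (read q: s3→s2)
  step 5: s2  (read p: s2→s2)
  step 6: s4  (read q: s2→s4)
  step 7: s3  (read p: s4→s3)
  step 8: s3  (read p: s3→s3)

After x (step 6): s4. After xy (step 8): s3.
They differ (s4 ≠ s3), so y is not a cycle from the state after x; this split is not the one the pumping-lemma construction produces, and pumping y need not keep the string in L(A).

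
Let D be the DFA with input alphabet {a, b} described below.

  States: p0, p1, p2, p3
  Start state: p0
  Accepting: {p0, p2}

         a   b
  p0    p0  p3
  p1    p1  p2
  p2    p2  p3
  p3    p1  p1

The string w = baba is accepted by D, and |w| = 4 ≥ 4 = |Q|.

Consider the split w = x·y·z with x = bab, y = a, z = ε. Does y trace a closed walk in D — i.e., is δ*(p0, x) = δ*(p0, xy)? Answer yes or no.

State sequence: p0 -b-> p3 -a-> p1 -b-> p2 -a-> p2

After x (step 3): p2. After xy (step 4): p2.
They match, so y = a drives D around a cycle from p2 back to itself; pumping y any number of times keeps D in p2 before reading z, and xyⁱz ∈ L(D) for every i ≥ 0.

yes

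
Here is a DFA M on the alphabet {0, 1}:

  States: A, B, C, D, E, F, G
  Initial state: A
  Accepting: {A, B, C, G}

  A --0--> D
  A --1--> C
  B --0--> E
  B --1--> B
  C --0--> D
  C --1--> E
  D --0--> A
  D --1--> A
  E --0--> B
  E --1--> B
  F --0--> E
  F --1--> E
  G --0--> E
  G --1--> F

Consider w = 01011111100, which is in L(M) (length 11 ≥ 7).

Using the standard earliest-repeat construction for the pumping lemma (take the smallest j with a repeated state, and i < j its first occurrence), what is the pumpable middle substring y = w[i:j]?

01

Run of M on w = 0 1 0 1 1 1 1 1 1 0 0:
  step 0: A  (start)
  step 1: D  (read 0: A→D)
  step 2: A  (read 1: D→A)   ← first repeat (A seen earlier)
  step 3: D  (read 0: A→D)
  step 4: A  (read 1: D→A)
  step 5: C  (read 1: A→C)
  step 6: E  (read 1: C→E)
  step 7: B  (read 1: E→B)
  step 8: B  (read 1: B→B)
  step 9: B  (read 1: B→B)
  step 10: E  (read 0: B→E)
  step 11: B  (read 0: E→B)

So i = 0, j = 2, giving x = w[0:0] = ε, y = w[0:2] = 01, z = w[2:11] = 011111100.
Check: |xy| = 2 ≤ 7 and |y| = 2 ≥ 1. Reading y takes M from A back to A, so every xyⁱz is accepted.
The DFA has 7 states, so the proof of the pumping lemma guarantees a repeated state among the first 7+1 visited; the segment between the two visits is the pumpable y.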